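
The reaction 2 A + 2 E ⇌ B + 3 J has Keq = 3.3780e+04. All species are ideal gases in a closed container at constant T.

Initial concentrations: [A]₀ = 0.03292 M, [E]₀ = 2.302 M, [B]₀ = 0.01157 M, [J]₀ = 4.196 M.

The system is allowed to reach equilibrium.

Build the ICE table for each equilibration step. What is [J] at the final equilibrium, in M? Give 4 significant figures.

Q₀ = 148.8 vs Keq = 3.3780e+04 ⇒ Q<K, forward
Step 1:
                  A         E         B         J
  I         0.03292     2.302   0.01157     4.196
  C        -0.02953  -0.02953   0.01476   0.04429
  E        0.003393     2.272   0.02633      4.24
  solve Keq expr → x = 0.01476; check Q = 3.3780e+04

[J]_eq = 4.24 M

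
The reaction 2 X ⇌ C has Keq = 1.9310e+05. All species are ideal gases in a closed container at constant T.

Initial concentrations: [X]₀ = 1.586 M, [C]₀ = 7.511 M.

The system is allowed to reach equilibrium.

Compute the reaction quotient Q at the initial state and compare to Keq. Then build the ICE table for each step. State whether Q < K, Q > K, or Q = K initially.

Q₀ = 2.986; Q < K (proceeds forward)

Q₀ = 2.986 vs Keq = 1.9310e+05 ⇒ Q<K, forward
Step 1:
                   X          C
  init         1.586      7.511
  Δ           -1.579     0.7897
  eq        0.006556      8.301
  solve Keq expr → x = 0.7897; check Q = 1.9310e+05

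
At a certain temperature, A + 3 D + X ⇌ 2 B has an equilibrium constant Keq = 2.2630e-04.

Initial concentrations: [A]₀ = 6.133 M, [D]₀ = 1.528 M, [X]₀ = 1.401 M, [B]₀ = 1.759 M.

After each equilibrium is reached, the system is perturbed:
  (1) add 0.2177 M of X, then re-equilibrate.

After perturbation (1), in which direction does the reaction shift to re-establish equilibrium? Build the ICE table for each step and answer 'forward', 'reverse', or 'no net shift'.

Q₀ = 0.1009 vs Keq = 2.2630e-04 ⇒ Q>K, reverse
Step 1:
                  A         D         X         B
  init        6.133     1.528     1.401     1.759
  Δ          0.6866      2.06    0.6866    -1.373
  eq           6.82     3.588     2.088    0.3857
  solve Keq expr → x = -0.6866; check Q = 2.2630e-04
Then add 0.2177 M of X.
Step 2:
                  A         D         X         B
  init         6.82     3.588     2.305    0.3857
  Δ       -0.007474  -0.02242 -0.007474   0.01495
  eq          6.812     3.565     2.298    0.4007
  solve Keq expr → x = 0.007474; check Q = 2.2630e-04

Direction: forward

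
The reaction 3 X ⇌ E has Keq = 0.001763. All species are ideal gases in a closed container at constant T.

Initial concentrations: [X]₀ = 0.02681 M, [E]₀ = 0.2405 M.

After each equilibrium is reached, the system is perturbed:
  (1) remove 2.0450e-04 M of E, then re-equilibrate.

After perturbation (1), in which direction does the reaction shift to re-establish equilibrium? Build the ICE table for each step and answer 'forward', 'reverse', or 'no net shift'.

Q₀ = 1.2480e+04 vs Keq = 0.001763 ⇒ Q>K, reverse
Step 1:
                  X         E
  Initial   0.02681    0.2405
  Change     0.7193   -0.2398
  Equil      0.7461 7.3226e-04
  solve Keq expr → x = -0.2398; check Q = 0.001763
Then remove 2.0450e-04 M of E.
Step 2:
                  X         E
  Initial    0.7461 5.2776e-04
  Change  -6.0813e-04 2.0271e-04
  Equil      0.7455 7.3047e-04
  solve Keq expr → x = 2.0271e-04; check Q = 0.001763

Direction: forward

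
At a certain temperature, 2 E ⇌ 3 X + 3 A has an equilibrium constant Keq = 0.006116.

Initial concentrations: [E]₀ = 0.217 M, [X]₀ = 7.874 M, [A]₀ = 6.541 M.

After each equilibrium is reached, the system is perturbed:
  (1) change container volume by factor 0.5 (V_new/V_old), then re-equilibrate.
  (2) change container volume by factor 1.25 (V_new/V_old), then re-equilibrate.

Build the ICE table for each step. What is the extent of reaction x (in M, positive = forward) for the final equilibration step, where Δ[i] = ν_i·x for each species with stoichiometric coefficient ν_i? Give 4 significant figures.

x = 0.02186 M

Q₀ = 2.9013e+06 vs Keq = 0.006116 ⇒ Q>K, reverse
Step 1:
                  E         X         A
  init        0.217     7.874     6.541
  Δ           4.161    -6.241    -6.241
  eq          4.378     1.633    0.2997
  solve Keq expr → x = -2.08; check Q = 0.006116
Then change container volume by factor 0.5 (V_new/V_old).
Step 2:
                  E         X         A
  init        8.756     3.265    0.5995
  Δ          0.2203   -0.3304   -0.3304
  eq          8.976     2.935    0.2691
  solve Keq expr → x = -0.1101; check Q = 0.006116
Then change container volume by factor 1.25 (V_new/V_old).
Step 3:
                  E         X         A
  init        7.181     2.348    0.2153
  Δ        -0.04372   0.06558   0.06558
  eq          7.137     2.414    0.2809
  solve Keq expr → x = 0.02186; check Q = 0.006116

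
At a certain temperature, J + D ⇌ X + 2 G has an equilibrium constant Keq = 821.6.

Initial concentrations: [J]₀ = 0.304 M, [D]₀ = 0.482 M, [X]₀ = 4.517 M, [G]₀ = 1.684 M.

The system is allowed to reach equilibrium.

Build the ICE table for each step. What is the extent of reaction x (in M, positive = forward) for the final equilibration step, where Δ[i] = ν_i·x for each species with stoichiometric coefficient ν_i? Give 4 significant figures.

x = 0.2102 M

Q₀ = 87.42 vs Keq = 821.6 ⇒ Q<K, forward
Step 1:
                  J         D         X         G
  I           0.304     0.482     4.517     1.684
  C         -0.2102   -0.2102    0.2102    0.4205
  E         0.09376    0.2718     4.727     2.104
  solve Keq expr → x = 0.2102; check Q = 821.6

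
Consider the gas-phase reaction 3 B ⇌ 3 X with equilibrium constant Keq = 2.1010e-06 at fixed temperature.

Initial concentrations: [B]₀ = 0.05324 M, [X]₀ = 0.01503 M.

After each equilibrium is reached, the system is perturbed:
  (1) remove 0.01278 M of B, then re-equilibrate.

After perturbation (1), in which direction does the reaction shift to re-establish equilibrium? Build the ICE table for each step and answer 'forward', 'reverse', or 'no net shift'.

Direction: reverse

Q₀ = 0.0225 vs Keq = 2.1010e-06 ⇒ Q>K, reverse
Step 1:
                    B           X
  init        0.05324     0.01503
  Δ           0.01417    -0.01417
  eq          0.06741  8.6333e-04
  solve Keq expr → x = -0.004722; check Q = 2.1010e-06
Then remove 0.01278 M of B.
Step 2:
                    B           X
  init        0.05463  8.6333e-04
  Δ        1.6161e-04 -1.6161e-04
  eq          0.05479  7.0172e-04
  solve Keq expr → x = -5.3871e-05; check Q = 2.1010e-06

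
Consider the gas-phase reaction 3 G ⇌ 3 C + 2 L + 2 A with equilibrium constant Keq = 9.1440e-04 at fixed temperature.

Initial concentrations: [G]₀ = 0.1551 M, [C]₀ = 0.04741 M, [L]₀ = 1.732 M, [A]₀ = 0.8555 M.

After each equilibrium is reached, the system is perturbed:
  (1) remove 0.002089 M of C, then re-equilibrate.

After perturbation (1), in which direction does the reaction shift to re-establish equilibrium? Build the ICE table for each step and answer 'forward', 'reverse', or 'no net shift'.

Q₀ = 0.06271 vs Keq = 9.1440e-04 ⇒ Q>K, reverse
Step 1:
                   G          C          L          A
  Initial     0.1551    0.04741      1.732     0.8555
  Change     0.03299   -0.03299     -0.022     -0.022
  Equil       0.1881    0.01442       1.71     0.8335
  solve Keq expr → x = -0.011; check Q = 9.1440e-04
Then remove 0.002089 M of C.
Step 2:
                   G          C          L          A
  Initial     0.1881    0.01233       1.71     0.8335
  Change    -0.00192    0.00192    0.00128    0.00128
  Equil       0.1862    0.01425      1.711     0.8348
  solve Keq expr → x = 6.4005e-04; check Q = 9.1440e-04

Direction: forward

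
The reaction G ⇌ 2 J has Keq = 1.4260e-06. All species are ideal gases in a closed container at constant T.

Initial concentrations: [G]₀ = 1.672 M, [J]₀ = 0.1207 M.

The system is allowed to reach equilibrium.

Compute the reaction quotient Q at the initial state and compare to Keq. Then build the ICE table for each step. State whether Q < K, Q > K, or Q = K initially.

Q₀ = 0.008713 vs Keq = 1.4260e-06 ⇒ Q>K, reverse
Step 1:
                  G         J
  Initial     1.672    0.1207
  Change    0.05956   -0.1191
  Equil       1.732  0.001571
  solve Keq expr → x = -0.05956; check Q = 1.4260e-06

Q₀ = 0.008713; Q > K (proceeds reverse)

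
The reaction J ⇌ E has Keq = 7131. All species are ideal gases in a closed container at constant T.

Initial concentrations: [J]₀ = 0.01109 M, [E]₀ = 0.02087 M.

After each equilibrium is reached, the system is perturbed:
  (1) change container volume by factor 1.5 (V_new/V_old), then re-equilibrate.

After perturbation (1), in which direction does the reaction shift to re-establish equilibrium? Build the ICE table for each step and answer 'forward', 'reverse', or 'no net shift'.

Direction: no net shift

Q₀ = 1.882 vs Keq = 7131 ⇒ Q<K, forward
Step 1:
                   J          E
  I          0.01109    0.02087
  C         -0.01109    0.01109
  E       4.4812e-06    0.03196
  solve Keq expr → x = 0.01109; check Q = 7131
Then change container volume by factor 1.5 (V_new/V_old).
Step 2:
                   J          E
  I       2.9875e-06     0.0213
  C                0          0
  E       2.9875e-06     0.0213
  solve Keq expr → x = 0; check Q = 7131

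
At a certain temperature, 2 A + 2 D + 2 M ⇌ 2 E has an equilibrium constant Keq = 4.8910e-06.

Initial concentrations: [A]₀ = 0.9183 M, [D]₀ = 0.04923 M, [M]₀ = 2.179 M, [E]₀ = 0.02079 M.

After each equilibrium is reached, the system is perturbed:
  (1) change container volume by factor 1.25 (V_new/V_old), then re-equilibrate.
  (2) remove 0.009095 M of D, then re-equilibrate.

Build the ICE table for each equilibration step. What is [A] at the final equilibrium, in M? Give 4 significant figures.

[A]_eq = 0.7511 M

Q₀ = 0.04454 vs Keq = 4.8910e-06 ⇒ Q>K, reverse
Step 1:
                    A           D           M           E
  Initial      0.9183     0.04923       2.179     0.02079
  Change      0.02047     0.02047     0.02047    -0.02047
  Equil        0.9388      0.0697       2.199  3.1829e-04
  solve Keq expr → x = -0.01024; check Q = 4.8910e-06
Then change container volume by factor 1.25 (V_new/V_old).
Step 2:
                    A           D           M           E
  Initial       0.751     0.05576        1.76  2.5463e-04
  Change   9.1372e-05  9.1372e-05  9.1372e-05 -9.1372e-05
  Equil        0.7511     0.05585        1.76  1.6326e-04
  solve Keq expr → x = -4.5686e-05; check Q = 4.8910e-06
Then remove 0.009095 M of D.
Step 3:
                    A           D           M           E
  Initial      0.7511     0.04676        1.76  1.6326e-04
  Change   2.6501e-05  2.6501e-05  2.6501e-05 -2.6501e-05
  Equil        0.7511     0.04678        1.76  1.3676e-04
  solve Keq expr → x = -1.3250e-05; check Q = 4.8910e-06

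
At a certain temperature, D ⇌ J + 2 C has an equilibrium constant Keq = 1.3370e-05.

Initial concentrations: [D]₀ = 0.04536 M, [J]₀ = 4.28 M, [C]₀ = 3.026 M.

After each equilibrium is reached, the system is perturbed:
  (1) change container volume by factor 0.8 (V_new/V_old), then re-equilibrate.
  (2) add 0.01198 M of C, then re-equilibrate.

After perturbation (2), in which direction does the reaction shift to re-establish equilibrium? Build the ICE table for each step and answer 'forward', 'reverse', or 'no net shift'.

Direction: reverse

Q₀ = 864 vs Keq = 1.3370e-05 ⇒ Q>K, reverse
Step 1:
                    D           J           C
  I           0.04536        4.28       3.026
  C             1.512      -1.512      -3.023
  E             1.557       2.768    0.002742
  solve Keq expr → x = -1.512; check Q = 1.3370e-05
Then change container volume by factor 0.8 (V_new/V_old).
Step 2:
                    D           J           C
  I             1.946        3.46    0.003428
  C        3.4258e-04 -3.4258e-04 -6.8517e-04
  E             1.947        3.46    0.002743
  solve Keq expr → x = -3.4258e-04; check Q = 1.3370e-05
Then add 0.01198 M of C.
Step 3:
                    D           J           C
  I             1.947        3.46     0.01472
  C          0.005987   -0.005987    -0.01197
  E             1.953       3.454    0.002749
  solve Keq expr → x = -0.005987; check Q = 1.3370e-05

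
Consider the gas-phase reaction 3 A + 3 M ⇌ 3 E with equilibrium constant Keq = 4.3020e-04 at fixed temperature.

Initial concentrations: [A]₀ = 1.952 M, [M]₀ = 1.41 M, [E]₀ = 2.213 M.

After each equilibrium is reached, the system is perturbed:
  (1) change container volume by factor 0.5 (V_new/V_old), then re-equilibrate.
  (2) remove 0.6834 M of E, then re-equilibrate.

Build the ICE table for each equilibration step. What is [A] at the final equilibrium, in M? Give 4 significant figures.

[A]_eq = 5.678 M

Q₀ = 0.5198 vs Keq = 4.3020e-04 ⇒ Q>K, reverse
Step 1:
                  A         M         E
  Initial     1.952      1.41     2.213
  Change      1.469     1.469    -1.469
  Equil       3.421     2.879    0.7437
  solve Keq expr → x = -0.4898; check Q = 4.3020e-04
Then change container volume by factor 0.5 (V_new/V_old).
Step 2:
                  A         M         E
  Initial     6.843     5.759     1.487
  Change    -0.7861   -0.7861    0.7861
  Equil       6.057     4.973     2.273
  solve Keq expr → x = 0.262; check Q = 4.3020e-04
Then remove 0.6834 M of E.
Step 3:
                  A         M         E
  Initial     6.057     4.973      1.59
  Change    -0.3788   -0.3788    0.3788
  Equil       5.678     4.594     1.969
  solve Keq expr → x = 0.1263; check Q = 4.3020e-04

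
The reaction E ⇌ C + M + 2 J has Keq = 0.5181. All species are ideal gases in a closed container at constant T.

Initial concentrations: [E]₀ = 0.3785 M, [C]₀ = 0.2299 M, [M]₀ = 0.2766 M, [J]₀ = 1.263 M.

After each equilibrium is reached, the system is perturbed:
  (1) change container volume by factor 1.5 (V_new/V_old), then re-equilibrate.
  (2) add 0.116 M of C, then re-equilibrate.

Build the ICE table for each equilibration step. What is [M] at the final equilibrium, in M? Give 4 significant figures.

[M]_eq = 0.2621 M

Q₀ = 0.268 vs Keq = 0.5181 ⇒ Q<K, forward
Step 1:
                   E          C          M          J
  init        0.3785     0.2299     0.2766      1.263
  Δ         -0.05017    0.05017    0.05017     0.1003
  eq          0.3283     0.2801     0.3268      1.363
  solve Keq expr → x = 0.05017; check Q = 0.5181
Then change container volume by factor 1.5 (V_new/V_old).
Step 2:
                   E          C          M          J
  init        0.2189     0.1867     0.2178     0.9089
  Δ         -0.06706    0.06706    0.06706     0.1341
  eq          0.1518     0.2538     0.2849      1.043
  solve Keq expr → x = 0.06706; check Q = 0.5181
Then add 0.116 M of C.
Step 3:
                   E          C          M          J
  init        0.1518     0.3698     0.2849      1.043
  Δ           0.0228    -0.0228    -0.0228   -0.04561
  eq          0.1746      0.347     0.2621     0.9974
  solve Keq expr → x = -0.0228; check Q = 0.5181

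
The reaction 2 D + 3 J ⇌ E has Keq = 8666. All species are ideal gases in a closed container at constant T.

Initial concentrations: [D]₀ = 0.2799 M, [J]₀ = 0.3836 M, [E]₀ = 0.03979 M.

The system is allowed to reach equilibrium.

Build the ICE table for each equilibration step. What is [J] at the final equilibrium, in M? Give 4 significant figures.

Q₀ = 8.998 vs Keq = 8666 ⇒ Q<K, forward
Step 1:
                   D          J          E
  Initial     0.2799     0.3836    0.03979
  Change     -0.1796    -0.2694    0.08982
  Equil       0.1003     0.1142     0.1296
  solve Keq expr → x = 0.08982; check Q = 8666

[J]_eq = 0.1142 M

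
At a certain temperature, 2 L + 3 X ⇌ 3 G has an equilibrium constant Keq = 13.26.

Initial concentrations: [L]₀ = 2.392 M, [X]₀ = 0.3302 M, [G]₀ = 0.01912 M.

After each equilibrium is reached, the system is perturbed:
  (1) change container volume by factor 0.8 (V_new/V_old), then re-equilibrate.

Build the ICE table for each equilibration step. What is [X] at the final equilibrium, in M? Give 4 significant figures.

Q₀ = 3.3932e-05 vs Keq = 13.26 ⇒ Q<K, forward
Step 1:
                   L          X          G
  Initial      2.392     0.3302    0.01912
  Change     -0.1738    -0.2607     0.2607
  Equil        2.218    0.06951     0.2798
  solve Keq expr → x = 0.0869; check Q = 13.26
Then change container volume by factor 0.8 (V_new/V_old).
Step 2:
                   L          X          G
  Initial      2.773    0.08688     0.3498
  Change   -0.006528  -0.009792   0.009792
  Equil        2.766    0.07709     0.3596
  solve Keq expr → x = 0.003264; check Q = 13.26

[X]_eq = 0.07709 M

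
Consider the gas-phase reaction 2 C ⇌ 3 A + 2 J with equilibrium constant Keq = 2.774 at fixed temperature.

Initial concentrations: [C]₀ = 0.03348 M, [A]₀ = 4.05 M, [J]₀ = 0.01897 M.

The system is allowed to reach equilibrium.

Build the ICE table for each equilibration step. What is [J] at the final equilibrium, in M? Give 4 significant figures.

[J]_eq = 0.008941 M

Q₀ = 21.33 vs Keq = 2.774 ⇒ Q>K, reverse
Step 1:
                  C         A         J
  I         0.03348      4.05   0.01897
  C         0.01003  -0.01504  -0.01003
  E         0.04351     4.035  0.008941
  solve Keq expr → x = -0.005015; check Q = 2.774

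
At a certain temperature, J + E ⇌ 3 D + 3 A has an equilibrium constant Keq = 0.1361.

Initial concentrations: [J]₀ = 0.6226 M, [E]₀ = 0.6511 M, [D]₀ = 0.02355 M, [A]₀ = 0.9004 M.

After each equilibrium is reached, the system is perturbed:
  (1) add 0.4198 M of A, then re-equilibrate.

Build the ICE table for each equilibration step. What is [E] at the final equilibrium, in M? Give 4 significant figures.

Q₀ = 2.3519e-05 vs Keq = 0.1361 ⇒ Q<K, forward
Step 1:
                    J           E           D           A
  I            0.6226      0.6511     0.02355      0.9004
  C          -0.09007    -0.09007      0.2702      0.2702
  E            0.5325       0.561      0.2938       1.171
  solve Keq expr → x = 0.09007; check Q = 0.1361
Then add 0.4198 M of A.
Step 2:
                    J           E           D           A
  I            0.5325       0.561      0.2938        1.59
  C           0.02097     0.02097    -0.06291    -0.06291
  E            0.5535       0.582      0.2308       1.527
  solve Keq expr → x = -0.02097; check Q = 0.1361

[E]_eq = 0.582 M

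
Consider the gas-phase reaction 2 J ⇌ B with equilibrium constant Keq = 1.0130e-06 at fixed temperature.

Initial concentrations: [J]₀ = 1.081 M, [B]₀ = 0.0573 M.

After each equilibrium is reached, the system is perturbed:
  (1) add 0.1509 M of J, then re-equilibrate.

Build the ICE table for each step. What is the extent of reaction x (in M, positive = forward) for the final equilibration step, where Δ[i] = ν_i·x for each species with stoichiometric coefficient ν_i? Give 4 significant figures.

x = 3.8859e-07 M

Q₀ = 0.04903 vs Keq = 1.0130e-06 ⇒ Q>K, reverse
Step 1:
                   J          B
  Initial      1.081     0.0573
  Change      0.1146    -0.0573
  Equil        1.196 1.4480e-06
  solve Keq expr → x = -0.0573; check Q = 1.0130e-06
Then add 0.1509 M of J.
Step 2:
                   J          B
  Initial      1.346 1.4480e-06
  Change  -7.7717e-07 3.8859e-07
  Equil        1.346 1.8366e-06
  solve Keq expr → x = 3.8859e-07; check Q = 1.0130e-06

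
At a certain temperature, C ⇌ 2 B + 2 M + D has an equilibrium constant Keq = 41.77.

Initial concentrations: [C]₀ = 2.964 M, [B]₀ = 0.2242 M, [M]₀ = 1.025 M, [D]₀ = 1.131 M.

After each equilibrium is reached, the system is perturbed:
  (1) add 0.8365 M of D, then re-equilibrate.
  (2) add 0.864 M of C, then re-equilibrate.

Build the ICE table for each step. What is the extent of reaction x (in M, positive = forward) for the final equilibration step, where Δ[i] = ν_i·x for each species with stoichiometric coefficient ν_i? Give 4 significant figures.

x = 0.08637 M

Q₀ = 0.02015 vs Keq = 41.77 ⇒ Q<K, forward
Step 1:
                    C           B           M           D
  init          2.964      0.2242       1.025       1.131
  Δ           -0.9609       1.922       1.922      0.9609
  eq            2.003       2.146       2.947       2.092
  solve Keq expr → x = 0.9609; check Q = 41.77
Then add 0.8365 M of D.
Step 2:
                    C           B           M           D
  init          2.003       2.146       2.947       2.928
  Δ           0.08068     -0.1614     -0.1614    -0.08068
  eq            2.084       1.985       2.786       2.848
  solve Keq expr → x = -0.08068; check Q = 41.77
Then add 0.864 M of C.
Step 3:
                    C           B           M           D
  init          2.948       1.985       2.786       2.848
  Δ          -0.08637      0.1727      0.1727     0.08637
  eq            2.861       2.157       2.958       2.934
  solve Keq expr → x = 0.08637; check Q = 41.77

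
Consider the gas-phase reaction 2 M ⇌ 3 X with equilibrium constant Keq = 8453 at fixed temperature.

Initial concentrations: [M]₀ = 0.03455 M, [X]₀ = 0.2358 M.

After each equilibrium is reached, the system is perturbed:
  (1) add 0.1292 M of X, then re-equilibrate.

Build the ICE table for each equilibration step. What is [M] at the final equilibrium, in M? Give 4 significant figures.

Q₀ = 10.98 vs Keq = 8453 ⇒ Q<K, forward
Step 1:
                   M          X
  init       0.03455     0.2358
  Δ         -0.03289    0.04934
  eq        0.001656     0.2851
  solve Keq expr → x = 0.01645; check Q = 8453
Then add 0.1292 M of X.
Step 2:
                   M          X
  init      0.001656     0.4143
  Δ         0.001226  -0.001838
  eq        0.002882     0.4125
  solve Keq expr → x = -6.1276e-04; check Q = 8453

[M]_eq = 0.002882 M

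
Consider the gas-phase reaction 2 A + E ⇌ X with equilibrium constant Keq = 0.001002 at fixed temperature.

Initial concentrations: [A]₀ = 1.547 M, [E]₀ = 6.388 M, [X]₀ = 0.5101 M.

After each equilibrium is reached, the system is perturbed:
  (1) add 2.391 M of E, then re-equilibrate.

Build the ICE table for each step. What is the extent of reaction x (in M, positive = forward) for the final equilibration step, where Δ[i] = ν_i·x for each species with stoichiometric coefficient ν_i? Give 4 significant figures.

Q₀ = 0.03337 vs Keq = 0.001002 ⇒ Q>K, reverse
Step 1:
                    A           E           X
  init          1.547       6.388      0.5101
  Δ            0.9355      0.4678     -0.4678
  eq            2.483       6.856     0.04234
  solve Keq expr → x = -0.4678; check Q = 0.001002
Then add 2.391 M of E.
Step 2:
                    A           E           X
  init          2.483       9.247     0.04234
  Δ          -0.02691    -0.01345     0.01345
  eq            2.456       9.233     0.05579
  solve Keq expr → x = 0.01345; check Q = 0.001002

x = 0.01345 M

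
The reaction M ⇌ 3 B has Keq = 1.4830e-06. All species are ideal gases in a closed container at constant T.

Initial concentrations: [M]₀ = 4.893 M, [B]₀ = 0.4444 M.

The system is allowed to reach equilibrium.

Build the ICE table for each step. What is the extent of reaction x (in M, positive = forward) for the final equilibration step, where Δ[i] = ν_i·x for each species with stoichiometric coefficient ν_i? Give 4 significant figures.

x = -0.1416 M

Q₀ = 0.01794 vs Keq = 1.4830e-06 ⇒ Q>K, reverse
Step 1:
                   M          B
  Initial      4.893     0.4444
  Change      0.1416    -0.4249
  Equil        5.035    0.01955
  solve Keq expr → x = -0.1416; check Q = 1.4830e-06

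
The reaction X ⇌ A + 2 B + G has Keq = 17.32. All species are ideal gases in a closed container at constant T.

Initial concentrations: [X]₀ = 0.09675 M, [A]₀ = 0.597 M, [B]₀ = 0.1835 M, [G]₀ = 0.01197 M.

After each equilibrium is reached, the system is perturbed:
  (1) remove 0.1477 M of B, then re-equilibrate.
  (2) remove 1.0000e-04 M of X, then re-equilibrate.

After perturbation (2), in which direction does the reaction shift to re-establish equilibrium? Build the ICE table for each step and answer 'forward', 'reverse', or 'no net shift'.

Q₀ = 0.002487 vs Keq = 17.32 ⇒ Q<K, forward
Step 1:
                    X           A           B           G
  init        0.09675       0.597      0.1835     0.01197
  Δ          -0.09614     0.09614      0.1923     0.09614
  eq       6.1094e-04      0.6931      0.3758      0.1081
  solve Keq expr → x = 0.09614; check Q = 17.32
Then remove 0.1477 M of B.
Step 2:
                    X           A           B           G
  init     6.1094e-04      0.6931      0.2281      0.1081
  Δ       -3.8343e-04  3.8343e-04  7.6686e-04  3.8343e-04
  eq       2.2751e-04      0.6935      0.2288      0.1085
  solve Keq expr → x = 3.8343e-04; check Q = 17.32
Then remove 1.0000e-04 M of X.
Step 3:
                    X           A           B           G
  init     1.2751e-04      0.6935      0.2288      0.1085
  Δ        9.9365e-05 -9.9365e-05 -1.9873e-04 -9.9365e-05
  eq       2.2687e-04      0.6934      0.2286      0.1084
  solve Keq expr → x = -9.9365e-05; check Q = 17.32

Direction: reverse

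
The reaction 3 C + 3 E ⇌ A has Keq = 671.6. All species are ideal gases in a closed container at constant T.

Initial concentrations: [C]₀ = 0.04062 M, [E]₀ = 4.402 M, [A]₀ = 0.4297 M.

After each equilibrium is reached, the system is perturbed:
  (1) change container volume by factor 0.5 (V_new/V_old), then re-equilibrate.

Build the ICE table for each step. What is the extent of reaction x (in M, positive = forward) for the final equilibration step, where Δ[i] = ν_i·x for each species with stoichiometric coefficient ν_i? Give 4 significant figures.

Q₀ = 75.16 vs Keq = 671.6 ⇒ Q<K, forward
Step 1:
                   C          E          A
  I          0.04062      4.402     0.4297
  C         -0.02085   -0.02085   0.006949
  E          0.01977      4.381     0.4366
  solve Keq expr → x = 0.006949; check Q = 671.6
Then change container volume by factor 0.5 (V_new/V_old).
Step 2:
                   C          E          A
  I          0.03955      8.762     0.8733
  C         -0.02701   -0.02701   0.009003
  E          0.01254      8.735     0.8823
  solve Keq expr → x = 0.009003; check Q = 671.6

x = 0.009003 M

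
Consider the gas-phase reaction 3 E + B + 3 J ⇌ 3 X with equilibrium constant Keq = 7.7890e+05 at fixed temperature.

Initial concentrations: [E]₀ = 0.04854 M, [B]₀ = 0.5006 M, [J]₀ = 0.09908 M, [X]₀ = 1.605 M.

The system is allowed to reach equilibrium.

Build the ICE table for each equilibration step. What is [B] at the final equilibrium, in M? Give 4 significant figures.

[B]_eq = 0.5246 M

Q₀ = 7.4247e+07 vs Keq = 7.7890e+05 ⇒ Q>K, reverse
Step 1:
                    E           B           J           X
  Initial     0.04854      0.5006     0.09908       1.605
  Change      0.07212     0.02404     0.07212    -0.07212
  Equil        0.1207      0.5246      0.1712       1.533
  solve Keq expr → x = -0.02404; check Q = 7.7890e+05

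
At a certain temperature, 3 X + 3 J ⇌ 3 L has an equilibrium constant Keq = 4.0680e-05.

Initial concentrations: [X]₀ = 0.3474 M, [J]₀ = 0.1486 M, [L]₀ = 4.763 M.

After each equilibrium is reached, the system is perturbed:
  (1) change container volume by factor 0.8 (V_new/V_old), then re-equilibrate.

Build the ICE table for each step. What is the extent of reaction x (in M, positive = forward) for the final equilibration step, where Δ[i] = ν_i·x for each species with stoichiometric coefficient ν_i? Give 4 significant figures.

x = 0.04966 M

Q₀ = 7.8541e+05 vs Keq = 4.0680e-05 ⇒ Q>K, reverse
Step 1:
                   X          J          L
  init        0.3474     0.1486      4.763
  Δ             4.11       4.11      -4.11
  eq           4.458      4.259     0.6529
  solve Keq expr → x = -1.37; check Q = 4.0680e-05
Then change container volume by factor 0.8 (V_new/V_old).
Step 2:
                   X          J          L
  init         5.572      5.323     0.8161
  Δ           -0.149     -0.149      0.149
  eq           5.423      5.174     0.9651
  solve Keq expr → x = 0.04966; check Q = 4.0680e-05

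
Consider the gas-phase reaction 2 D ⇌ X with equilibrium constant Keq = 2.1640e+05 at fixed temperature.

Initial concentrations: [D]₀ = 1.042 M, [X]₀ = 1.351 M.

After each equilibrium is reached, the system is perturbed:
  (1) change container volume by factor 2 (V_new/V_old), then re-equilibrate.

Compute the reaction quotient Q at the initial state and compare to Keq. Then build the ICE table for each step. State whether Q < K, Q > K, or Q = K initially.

Q₀ = 1.244; Q < K (proceeds forward)

Q₀ = 1.244 vs Keq = 2.1640e+05 ⇒ Q<K, forward
Step 1:
                    D           X
  init          1.042       1.351
  Δ            -1.039      0.5195
  eq          0.00294       1.871
  solve Keq expr → x = 0.5195; check Q = 2.1640e+05
Then change container volume by factor 2 (V_new/V_old).
Step 2:
                    D           X
  init        0.00147      0.9353
  Δ        6.0856e-04 -3.0428e-04
  eq         0.002079       0.935
  solve Keq expr → x = -3.0428e-04; check Q = 2.1640e+05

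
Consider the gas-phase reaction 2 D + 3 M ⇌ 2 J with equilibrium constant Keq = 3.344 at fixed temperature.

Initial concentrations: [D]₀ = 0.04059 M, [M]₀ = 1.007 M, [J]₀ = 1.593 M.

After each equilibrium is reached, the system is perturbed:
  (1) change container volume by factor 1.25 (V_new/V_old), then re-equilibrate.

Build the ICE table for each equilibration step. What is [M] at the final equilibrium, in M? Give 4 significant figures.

[M]_eq = 1.29 M

Q₀ = 1508 vs Keq = 3.344 ⇒ Q>K, reverse
Step 1:
                   D          M          J
  Initial    0.04059      1.007      1.593
  Change      0.3325     0.4987    -0.3325
  Equil       0.3731      1.506      1.261
  solve Keq expr → x = -0.1662; check Q = 3.344
Then change container volume by factor 1.25 (V_new/V_old).
Step 2:
                   D          M          J
  Initial     0.2985      1.205      1.008
  Change      0.0568     0.0852    -0.0568
  Equil       0.3553       1.29     0.9516
  solve Keq expr → x = -0.0284; check Q = 3.344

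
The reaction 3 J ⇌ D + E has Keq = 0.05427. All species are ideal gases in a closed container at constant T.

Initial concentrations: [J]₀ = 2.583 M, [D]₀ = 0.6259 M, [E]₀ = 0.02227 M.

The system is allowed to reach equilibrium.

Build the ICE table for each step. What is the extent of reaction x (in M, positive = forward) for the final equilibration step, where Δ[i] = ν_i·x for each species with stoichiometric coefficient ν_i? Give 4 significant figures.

x = 0.285 M

Q₀ = 8.0882e-04 vs Keq = 0.05427 ⇒ Q<K, forward
Step 1:
                    J           D           E
  init          2.583      0.6259     0.02227
  Δ           -0.8551       0.285       0.285
  eq            1.728      0.9109      0.3073
  solve Keq expr → x = 0.285; check Q = 0.05427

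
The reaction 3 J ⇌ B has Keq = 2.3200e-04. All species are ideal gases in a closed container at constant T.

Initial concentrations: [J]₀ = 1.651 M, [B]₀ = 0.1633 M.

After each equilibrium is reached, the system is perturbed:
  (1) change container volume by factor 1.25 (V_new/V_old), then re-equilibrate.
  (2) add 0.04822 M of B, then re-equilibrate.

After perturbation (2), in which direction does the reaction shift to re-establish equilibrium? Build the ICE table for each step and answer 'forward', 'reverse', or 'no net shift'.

Q₀ = 0.03629 vs Keq = 2.3200e-04 ⇒ Q>K, reverse
Step 1:
                   J          B
  Initial      1.651     0.1633
  Change      0.4831     -0.161
  Equil        2.134   0.002255
  solve Keq expr → x = -0.161; check Q = 2.3200e-04
Then change container volume by factor 1.25 (V_new/V_old).
Step 2:
                   J          B
  Initial      1.707   0.001804
  Change    0.001937 -6.4552e-04
  Equil        1.709   0.001159
  solve Keq expr → x = -6.4552e-04; check Q = 2.3200e-04
Then add 0.04822 M of B.
Step 3:
                   J          B
  Initial      1.709    0.04938
  Change      0.1437    -0.0479
  Equil        1.853   0.001476
  solve Keq expr → x = -0.0479; check Q = 2.3200e-04

Direction: reverse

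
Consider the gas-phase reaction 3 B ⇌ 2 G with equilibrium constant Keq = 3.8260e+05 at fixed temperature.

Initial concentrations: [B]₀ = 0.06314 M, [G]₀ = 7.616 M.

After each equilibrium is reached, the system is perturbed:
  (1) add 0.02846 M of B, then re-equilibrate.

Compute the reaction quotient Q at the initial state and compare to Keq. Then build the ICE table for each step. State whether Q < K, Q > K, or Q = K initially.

Q₀ = 2.3043e+05 vs Keq = 3.8260e+05 ⇒ Q<K, forward
Step 1:
                    B           G
  I           0.06314       7.616
  C         -0.009788    0.006525
  E           0.05335       7.623
  solve Keq expr → x = 0.003263; check Q = 3.8260e+05
Then add 0.02846 M of B.
Step 2:
                    B           G
  I           0.08181       7.623
  C          -0.02837     0.01891
  E           0.05344       7.641
  solve Keq expr → x = 0.009457; check Q = 3.8260e+05

Q₀ = 2.3043e+05; Q < K (proceeds forward)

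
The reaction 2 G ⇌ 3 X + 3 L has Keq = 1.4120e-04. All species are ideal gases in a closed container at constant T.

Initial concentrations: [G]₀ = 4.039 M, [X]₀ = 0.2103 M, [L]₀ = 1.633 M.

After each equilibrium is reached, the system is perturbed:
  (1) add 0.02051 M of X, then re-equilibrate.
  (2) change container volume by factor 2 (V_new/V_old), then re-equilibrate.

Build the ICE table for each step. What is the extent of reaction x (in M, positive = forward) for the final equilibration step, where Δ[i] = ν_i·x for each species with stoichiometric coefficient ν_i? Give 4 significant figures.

x = 0.01957 M

Q₀ = 0.002483 vs Keq = 1.4120e-04 ⇒ Q>K, reverse
Step 1:
                    G           X           L
  Initial       4.039      0.2103       1.633
  Change      0.08116     -0.1217     -0.1217
  Equil          4.12     0.08856       1.511
  solve Keq expr → x = -0.04058; check Q = 1.4120e-04
Then add 0.02051 M of X.
Step 2:
                    G           X           L
  Initial        4.12      0.1091       1.511
  Change      0.01279    -0.01919    -0.01919
  Equil         4.133     0.08988       1.492
  solve Keq expr → x = -0.006395; check Q = 1.4120e-04
Then change container volume by factor 2 (V_new/V_old).
Step 3:
                    G           X           L
  Initial       2.066     0.04494       0.746
  Change     -0.03914     0.05871     0.05871
  Equil         2.027      0.1037      0.8047
  solve Keq expr → x = 0.01957; check Q = 1.4120e-04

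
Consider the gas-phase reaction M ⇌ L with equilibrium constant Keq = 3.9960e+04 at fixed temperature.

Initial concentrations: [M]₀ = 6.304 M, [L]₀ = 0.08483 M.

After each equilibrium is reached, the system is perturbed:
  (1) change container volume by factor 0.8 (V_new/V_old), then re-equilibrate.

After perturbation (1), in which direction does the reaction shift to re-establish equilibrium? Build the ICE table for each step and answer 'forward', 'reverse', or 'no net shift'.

Direction: no net shift

Q₀ = 0.01346 vs Keq = 3.9960e+04 ⇒ Q<K, forward
Step 1:
                    M           L
  Initial       6.304     0.08483
  Change       -6.304       6.304
  Equil    1.5988e-04       6.389
  solve Keq expr → x = 6.304; check Q = 3.9960e+04
Then change container volume by factor 0.8 (V_new/V_old).
Step 2:
                    M           L
  Initial  1.9985e-04       7.986
  Change            0           0
  Equil    1.9985e-04       7.986
  solve Keq expr → x = 0; check Q = 3.9960e+04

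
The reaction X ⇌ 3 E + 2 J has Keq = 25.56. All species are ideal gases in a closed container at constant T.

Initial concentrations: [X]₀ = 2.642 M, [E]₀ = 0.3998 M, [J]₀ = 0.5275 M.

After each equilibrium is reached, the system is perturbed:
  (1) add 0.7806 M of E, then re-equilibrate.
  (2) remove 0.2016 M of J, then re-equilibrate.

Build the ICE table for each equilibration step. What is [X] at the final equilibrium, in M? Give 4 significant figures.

Q₀ = 0.00673 vs Keq = 25.56 ⇒ Q<K, forward
Step 1:
                   X          E          J
  I            2.642     0.3998     0.5275
  C          -0.6751      2.025       1.35
  E            1.967      2.425      1.878
  solve Keq expr → x = 0.6751; check Q = 25.56
Then add 0.7806 M of E.
Step 2:
                   X          E          J
  I            1.967      3.206      1.878
  C           0.1439    -0.4316    -0.2878
  E            2.111      2.774       1.59
  solve Keq expr → x = -0.1439; check Q = 25.56
Then remove 0.2016 M of J.
Step 3:
                   X          E          J
  I            2.111      2.774      1.388
  C         -0.04205     0.1262    0.08411
  E            2.069        2.9      1.472
  solve Keq expr → x = 0.04205; check Q = 25.56

[X]_eq = 2.069 M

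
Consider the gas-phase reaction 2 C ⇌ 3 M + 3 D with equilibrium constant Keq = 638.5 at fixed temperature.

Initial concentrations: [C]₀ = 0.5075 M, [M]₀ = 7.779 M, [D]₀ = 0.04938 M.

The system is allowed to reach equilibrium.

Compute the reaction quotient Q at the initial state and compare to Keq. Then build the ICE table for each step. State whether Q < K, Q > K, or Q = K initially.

Q₀ = 0.2201; Q < K (proceeds forward)

Q₀ = 0.2201 vs Keq = 638.5 ⇒ Q<K, forward
Step 1:
                  C         M         D
  Initial    0.5075     7.779   0.04938
  Change    -0.2511    0.3767    0.3767
  Equil      0.2564     8.156    0.4261
  solve Keq expr → x = 0.1256; check Q = 638.5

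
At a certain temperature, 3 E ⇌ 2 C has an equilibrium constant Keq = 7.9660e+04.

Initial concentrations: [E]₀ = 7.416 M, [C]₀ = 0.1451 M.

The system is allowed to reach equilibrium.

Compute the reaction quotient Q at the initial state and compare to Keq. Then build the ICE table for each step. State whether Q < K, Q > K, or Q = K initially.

Q₀ = 5.1621e-05; Q < K (proceeds forward)

Q₀ = 5.1621e-05 vs Keq = 7.9660e+04 ⇒ Q<K, forward
Step 1:
                  E         C
  init        7.416    0.1451
  Δ          -7.348     4.898
  eq        0.06835     5.044
  solve Keq expr → x = 2.449; check Q = 7.9660e+04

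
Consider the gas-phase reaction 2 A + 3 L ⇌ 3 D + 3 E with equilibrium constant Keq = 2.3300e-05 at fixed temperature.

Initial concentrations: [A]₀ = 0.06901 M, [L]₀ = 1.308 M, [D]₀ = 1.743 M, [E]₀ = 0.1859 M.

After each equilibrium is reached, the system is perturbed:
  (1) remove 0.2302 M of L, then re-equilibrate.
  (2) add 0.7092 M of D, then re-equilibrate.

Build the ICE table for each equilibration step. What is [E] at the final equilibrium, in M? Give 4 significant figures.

Q₀ = 3.192 vs Keq = 2.3300e-05 ⇒ Q>K, reverse
Step 1:
                    A           L           D           E
  Initial     0.06901       1.308       1.743      0.1859
  Change        0.118       0.177      -0.177      -0.177
  Equil         0.187       1.485       1.566    0.008859
  solve Keq expr → x = -0.05901; check Q = 2.3300e-05
Then remove 0.2302 M of L.
Step 2:
                    A           L           D           E
  Initial       0.187       1.255       1.566    0.008859
  Change   8.9004e-04    0.001335   -0.001335   -0.001335
  Equil        0.1879       1.256       1.565    0.007524
  solve Keq expr → x = -4.4502e-04; check Q = 2.3300e-05
Then add 0.7092 M of D.
Step 3:
                    A           L           D           E
  Initial      0.1879       1.256       2.274    0.007524
  Change     0.001536    0.002304   -0.002304   -0.002304
  Equil        0.1895       1.258       2.272     0.00522
  solve Keq expr → x = -7.6785e-04; check Q = 2.3300e-05

[E]_eq = 0.00522 M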